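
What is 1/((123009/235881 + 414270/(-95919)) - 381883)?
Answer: -2513941071/960040904630204 ≈ -2.6186e-6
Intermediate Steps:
1/((123009/235881 + 414270/(-95919)) - 381883) = 1/((123009*(1/235881) + 414270*(-1/95919)) - 381883) = 1/((41003/78627 - 138090/31973) - 381883) = 1/(-9546613511/2513941071 - 381883) = 1/(-960040904630204/2513941071) = -2513941071/960040904630204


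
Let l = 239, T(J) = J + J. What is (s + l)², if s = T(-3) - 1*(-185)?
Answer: 174724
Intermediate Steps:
T(J) = 2*J
s = 179 (s = 2*(-3) - 1*(-185) = -6 + 185 = 179)
(s + l)² = (179 + 239)² = 418² = 174724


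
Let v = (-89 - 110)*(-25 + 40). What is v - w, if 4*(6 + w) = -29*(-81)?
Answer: -14265/4 ≈ -3566.3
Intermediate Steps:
w = 2325/4 (w = -6 + (-29*(-81))/4 = -6 + (¼)*2349 = -6 + 2349/4 = 2325/4 ≈ 581.25)
v = -2985 (v = -199*15 = -2985)
v - w = -2985 - 1*2325/4 = -2985 - 2325/4 = -14265/4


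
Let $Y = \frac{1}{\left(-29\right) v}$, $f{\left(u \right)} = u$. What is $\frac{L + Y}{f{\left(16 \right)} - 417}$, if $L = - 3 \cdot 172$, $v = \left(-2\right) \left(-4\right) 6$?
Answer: $\frac{718273}{558192} \approx 1.2868$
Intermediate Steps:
$v = 48$ ($v = 8 \cdot 6 = 48$)
$L = -516$ ($L = \left(-1\right) 516 = -516$)
$Y = - \frac{1}{1392}$ ($Y = \frac{1}{\left(-29\right) 48} = \frac{1}{-1392} = - \frac{1}{1392} \approx -0.00071839$)
$\frac{L + Y}{f{\left(16 \right)} - 417} = \frac{-516 - \frac{1}{1392}}{16 - 417} = - \frac{718273}{1392 \left(-401\right)} = \left(- \frac{718273}{1392}\right) \left(- \frac{1}{401}\right) = \frac{718273}{558192}$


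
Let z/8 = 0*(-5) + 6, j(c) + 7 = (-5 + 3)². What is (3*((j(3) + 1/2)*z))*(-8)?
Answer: 2880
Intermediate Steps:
j(c) = -3 (j(c) = -7 + (-5 + 3)² = -7 + (-2)² = -7 + 4 = -3)
z = 48 (z = 8*(0*(-5) + 6) = 8*(0 + 6) = 8*6 = 48)
(3*((j(3) + 1/2)*z))*(-8) = (3*((-3 + 1/2)*48))*(-8) = (3*((-3 + ½)*48))*(-8) = (3*(-5/2*48))*(-8) = (3*(-120))*(-8) = -360*(-8) = 2880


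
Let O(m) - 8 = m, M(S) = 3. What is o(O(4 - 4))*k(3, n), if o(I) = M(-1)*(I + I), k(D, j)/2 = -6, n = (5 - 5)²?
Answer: -576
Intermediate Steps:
n = 0 (n = 0² = 0)
k(D, j) = -12 (k(D, j) = 2*(-6) = -12)
O(m) = 8 + m
o(I) = 6*I (o(I) = 3*(I + I) = 3*(2*I) = 6*I)
o(O(4 - 4))*k(3, n) = (6*(8 + (4 - 4)))*(-12) = (6*(8 + 0))*(-12) = (6*8)*(-12) = 48*(-12) = -576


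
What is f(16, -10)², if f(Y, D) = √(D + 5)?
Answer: -5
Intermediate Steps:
f(Y, D) = √(5 + D)
f(16, -10)² = (√(5 - 10))² = (√(-5))² = (I*√5)² = -5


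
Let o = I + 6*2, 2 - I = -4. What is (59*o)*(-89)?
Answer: -94518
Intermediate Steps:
I = 6 (I = 2 - 1*(-4) = 2 + 4 = 6)
o = 18 (o = 6 + 6*2 = 6 + 12 = 18)
(59*o)*(-89) = (59*18)*(-89) = 1062*(-89) = -94518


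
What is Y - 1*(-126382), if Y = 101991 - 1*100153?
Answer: 128220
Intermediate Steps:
Y = 1838 (Y = 101991 - 100153 = 1838)
Y - 1*(-126382) = 1838 - 1*(-126382) = 1838 + 126382 = 128220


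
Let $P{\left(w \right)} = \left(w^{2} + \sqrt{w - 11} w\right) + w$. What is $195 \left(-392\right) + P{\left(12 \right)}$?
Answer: $-76272$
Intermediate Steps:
$P{\left(w \right)} = w + w^{2} + w \sqrt{-11 + w}$ ($P{\left(w \right)} = \left(w^{2} + \sqrt{-11 + w} w\right) + w = \left(w^{2} + w \sqrt{-11 + w}\right) + w = w + w^{2} + w \sqrt{-11 + w}$)
$195 \left(-392\right) + P{\left(12 \right)} = 195 \left(-392\right) + 12 \left(1 + 12 + \sqrt{-11 + 12}\right) = -76440 + 12 \left(1 + 12 + \sqrt{1}\right) = -76440 + 12 \left(1 + 12 + 1\right) = -76440 + 12 \cdot 14 = -76440 + 168 = -76272$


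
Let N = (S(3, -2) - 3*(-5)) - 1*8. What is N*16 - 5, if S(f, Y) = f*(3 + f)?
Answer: 395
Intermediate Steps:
N = 25 (N = (3*(3 + 3) - 3*(-5)) - 1*8 = (3*6 - 1*(-15)) - 8 = (18 + 15) - 8 = 33 - 8 = 25)
N*16 - 5 = 25*16 - 5 = 400 - 5 = 395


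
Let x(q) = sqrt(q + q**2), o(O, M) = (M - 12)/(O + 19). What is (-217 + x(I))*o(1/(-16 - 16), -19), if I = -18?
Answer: 215264/607 - 2976*sqrt(34)/607 ≈ 326.05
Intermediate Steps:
o(O, M) = (-12 + M)/(19 + O)
(-217 + x(I))*o(1/(-16 - 16), -19) = (-217 + sqrt(-18*(1 - 18)))*((-12 - 19)/(19 + 1/(-16 - 16))) = (-217 + sqrt(-18*(-17)))*(-31/(19 + 1/(-32))) = (-217 + sqrt(306))*(-31/(19 - 1/32)) = (-217 + 3*sqrt(34))*(-31/(607/32)) = (-217 + 3*sqrt(34))*((32/607)*(-31)) = (-217 + 3*sqrt(34))*(-992/607) = 215264/607 - 2976*sqrt(34)/607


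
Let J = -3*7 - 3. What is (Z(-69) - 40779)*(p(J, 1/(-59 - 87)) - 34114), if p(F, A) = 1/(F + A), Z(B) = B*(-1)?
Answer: 973536627672/701 ≈ 1.3888e+9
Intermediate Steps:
Z(B) = -B
J = -24 (J = -21 - 3 = -24)
p(F, A) = 1/(A + F)
(Z(-69) - 40779)*(p(J, 1/(-59 - 87)) - 34114) = (-1*(-69) - 40779)*(1/(1/(-59 - 87) - 24) - 34114) = (69 - 40779)*(1/(1/(-146) - 24) - 34114) = -40710*(1/(-1/146 - 24) - 34114) = -40710*(1/(-3505/146) - 34114) = -40710*(-146/3505 - 34114) = -40710*(-119569716/3505) = 973536627672/701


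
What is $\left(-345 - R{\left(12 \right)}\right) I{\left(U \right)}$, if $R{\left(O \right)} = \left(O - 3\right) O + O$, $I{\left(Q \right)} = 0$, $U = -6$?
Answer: $0$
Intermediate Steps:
$R{\left(O \right)} = O + O \left(-3 + O\right)$ ($R{\left(O \right)} = \left(-3 + O\right) O + O = O \left(-3 + O\right) + O = O + O \left(-3 + O\right)$)
$\left(-345 - R{\left(12 \right)}\right) I{\left(U \right)} = \left(-345 - 12 \left(-2 + 12\right)\right) 0 = \left(-345 - 12 \cdot 10\right) 0 = \left(-345 - 120\right) 0 = \left(-465\right) 0 = 0$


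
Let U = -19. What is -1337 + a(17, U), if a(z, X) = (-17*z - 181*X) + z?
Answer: 1830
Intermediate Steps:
a(z, X) = -181*X - 16*z (a(z, X) = (-181*X - 17*z) + z = -181*X - 16*z)
-1337 + a(17, U) = -1337 + (-181*(-19) - 16*17) = -1337 + (3439 - 272) = -1337 + 3167 = 1830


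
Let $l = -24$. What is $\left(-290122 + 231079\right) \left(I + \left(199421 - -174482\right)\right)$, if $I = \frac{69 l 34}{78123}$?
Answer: $- \frac{574889247982965}{26041} \approx -2.2076 \cdot 10^{10}$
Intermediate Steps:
$I = - \frac{18768}{26041}$ ($I = \frac{69 \left(-24\right) 34}{78123} = \left(-1656\right) 34 \cdot \frac{1}{78123} = \left(-56304\right) \frac{1}{78123} = - \frac{18768}{26041} \approx -0.72071$)
$\left(-290122 + 231079\right) \left(I + \left(199421 - -174482\right)\right) = \left(-290122 + 231079\right) \left(- \frac{18768}{26041} + \left(199421 - -174482\right)\right) = - 59043 \left(- \frac{18768}{26041} + \left(199421 + 174482\right)\right) = - 59043 \left(- \frac{18768}{26041} + 373903\right) = \left(-59043\right) \frac{9736789255}{26041} = - \frac{574889247982965}{26041}$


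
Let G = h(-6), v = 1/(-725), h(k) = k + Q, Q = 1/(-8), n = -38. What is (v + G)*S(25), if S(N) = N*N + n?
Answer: -20857871/5800 ≈ -3596.2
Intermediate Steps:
S(N) = -38 + N² (S(N) = N*N - 38 = N² - 38 = -38 + N²)
Q = -⅛ ≈ -0.12500
h(k) = -⅛ + k (h(k) = k - ⅛ = -⅛ + k)
v = -1/725 ≈ -0.0013793
G = -49/8 (G = -⅛ - 6 = -49/8 ≈ -6.1250)
(v + G)*S(25) = (-1/725 - 49/8)*(-38 + 25²) = -35533*(-38 + 625)/5800 = -35533/5800*587 = -20857871/5800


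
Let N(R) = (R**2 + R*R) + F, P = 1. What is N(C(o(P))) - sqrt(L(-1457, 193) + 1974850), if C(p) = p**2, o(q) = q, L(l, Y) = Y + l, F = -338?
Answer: -336 - sqrt(1973586) ≈ -1740.8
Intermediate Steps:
N(R) = -338 + 2*R**2 (N(R) = (R**2 + R*R) - 338 = (R**2 + R**2) - 338 = 2*R**2 - 338 = -338 + 2*R**2)
N(C(o(P))) - sqrt(L(-1457, 193) + 1974850) = (-338 + 2*(1**2)**2) - sqrt((193 - 1457) + 1974850) = (-338 + 2*1**2) - sqrt(-1264 + 1974850) = (-338 + 2*1) - sqrt(1973586) = (-338 + 2) - sqrt(1973586) = -336 - sqrt(1973586)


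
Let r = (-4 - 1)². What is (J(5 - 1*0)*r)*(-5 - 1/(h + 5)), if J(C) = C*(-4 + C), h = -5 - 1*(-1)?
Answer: -750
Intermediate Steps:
r = 25 (r = (-5)² = 25)
h = -4 (h = -5 + 1 = -4)
(J(5 - 1*0)*r)*(-5 - 1/(h + 5)) = (((5 - 1*0)*(-4 + (5 - 1*0)))*25)*(-5 - 1/(-4 + 5)) = (((5 + 0)*(-4 + (5 + 0)))*25)*(-5 - 1/1) = ((5*(-4 + 5))*25)*(-5 - 1*1) = ((5*1)*25)*(-5 - 1) = (5*25)*(-6) = 125*(-6) = -750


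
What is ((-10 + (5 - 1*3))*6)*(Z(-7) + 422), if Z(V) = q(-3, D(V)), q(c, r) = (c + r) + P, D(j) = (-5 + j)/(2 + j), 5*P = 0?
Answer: -101136/5 ≈ -20227.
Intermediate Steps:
P = 0 (P = (⅕)*0 = 0)
D(j) = (-5 + j)/(2 + j)
q(c, r) = c + r (q(c, r) = (c + r) + 0 = c + r)
Z(V) = -3 + (-5 + V)/(2 + V)
((-10 + (5 - 1*3))*6)*(Z(-7) + 422) = ((-10 + (5 - 1*3))*6)*((-11 - 2*(-7))/(2 - 7) + 422) = ((-10 + (5 - 3))*6)*((-11 + 14)/(-5) + 422) = ((-10 + 2)*6)*(-⅕*3 + 422) = (-8*6)*(-⅗ + 422) = -48*2107/5 = -101136/5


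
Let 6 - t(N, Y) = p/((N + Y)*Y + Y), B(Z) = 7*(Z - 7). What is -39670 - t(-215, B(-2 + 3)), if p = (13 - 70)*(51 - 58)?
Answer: -20314093/512 ≈ -39676.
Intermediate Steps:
p = 399 (p = -57*(-7) = 399)
B(Z) = -49 + 7*Z (B(Z) = 7*(-7 + Z) = -49 + 7*Z)
t(N, Y) = 6 - 399/(Y + Y*(N + Y)) (t(N, Y) = 6 - 399/((N + Y)*Y + Y) = 6 - 399/(Y*(N + Y) + Y) = 6 - 399/(Y + Y*(N + Y)))
-39670 - t(-215, B(-2 + 3)) = -39670 - 3*(-133 + 2*(-49 + 7*(-2 + 3)) + 2*(-49 + 7*(-2 + 3))² + 2*(-215)*(-49 + 7*(-2 + 3)))/((-49 + 7*(-2 + 3))*(1 - 215 + (-49 + 7*(-2 + 3)))) = -39670 - 3*(-133 + 2*(-49 + 7*1) + 2*(-49 + 7*1)² + 2*(-215)*(-49 + 7*1))/((-49 + 7*1)*(1 - 215 + (-49 + 7*1))) = -39670 - 3*(-133 + 2*(-49 + 7) + 2*(-49 + 7)² + 2*(-215)*(-49 + 7))/((-49 + 7)*(1 - 215 + (-49 + 7))) = -39670 - 3*(-133 + 2*(-42) + 2*(-42)² + 2*(-215)*(-42))/((-42)*(1 - 215 - 42)) = -39670 - 3*(-1)*(-133 - 84 + 2*1764 + 18060)/(42*(-256)) = -39670 - 3*(-1)*(-1)*(-133 - 84 + 3528 + 18060)/(42*256) = -39670 - 3*(-1)*(-1)*21371/(42*256) = -39670 - 1*3053/512 = -39670 - 3053/512 = -20314093/512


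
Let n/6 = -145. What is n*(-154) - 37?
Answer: 133943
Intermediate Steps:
n = -870 (n = 6*(-145) = -870)
n*(-154) - 37 = -870*(-154) - 37 = 133980 - 37 = 133943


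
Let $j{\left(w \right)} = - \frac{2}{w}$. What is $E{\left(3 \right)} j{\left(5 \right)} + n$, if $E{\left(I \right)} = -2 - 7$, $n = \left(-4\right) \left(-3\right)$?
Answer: $\frac{78}{5} \approx 15.6$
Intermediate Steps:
$n = 12$
$E{\left(I \right)} = -9$ ($E{\left(I \right)} = -2 - 7 = -9$)
$E{\left(3 \right)} j{\left(5 \right)} + n = - 9 \left(- \frac{2}{5}\right) + 12 = - 9 \left(\left(-2\right) \frac{1}{5}\right) + 12 = \left(-9\right) \left(- \frac{2}{5}\right) + 12 = \frac{18}{5} + 12 = \frac{78}{5}$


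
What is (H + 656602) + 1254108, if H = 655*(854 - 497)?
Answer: 2144545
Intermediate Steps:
H = 233835 (H = 655*357 = 233835)
(H + 656602) + 1254108 = (233835 + 656602) + 1254108 = 890437 + 1254108 = 2144545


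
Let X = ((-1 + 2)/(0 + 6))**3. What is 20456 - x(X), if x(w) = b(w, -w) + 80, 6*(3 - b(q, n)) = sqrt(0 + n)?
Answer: 20373 + I*sqrt(6)/216 ≈ 20373.0 + 0.01134*I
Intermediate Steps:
b(q, n) = 3 - sqrt(n)/6 (b(q, n) = 3 - sqrt(0 + n)/6 = 3 - sqrt(n)/6)
X = 1/216 (X = (1/6)**3 = 1/216 ≈ 0.0046296)
x(w) = 83 - sqrt(-w)/6 (x(w) = (3 - sqrt(-w)/6) + 80 = 83 - sqrt(-w)/6)
20456 - x(X) = 20456 - (83 - I*sqrt(6)/36/6) = 20456 - (83 - I*sqrt(6)/216) = 20456 + (-83 + I*sqrt(6)/216) = 20373 + I*sqrt(6)/216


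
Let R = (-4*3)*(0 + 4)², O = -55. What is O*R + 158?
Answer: 10718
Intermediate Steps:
R = -192 (R = -12*4² = -12*16 = -192)
O*R + 158 = -55*(-192) + 158 = 10560 + 158 = 10718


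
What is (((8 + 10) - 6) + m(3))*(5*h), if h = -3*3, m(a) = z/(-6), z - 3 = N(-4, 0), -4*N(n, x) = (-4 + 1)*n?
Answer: -540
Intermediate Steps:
N(n, x) = 3*n/4 (N(n, x) = -(-4 + 1)*n/4 = -(-3)*n/4 = 3*n/4)
z = 0 (z = 3 + (3/4)*(-4) = 3 - 3 = 0)
m(a) = 0 (m(a) = 0/(-6) = 0*(-1/6) = 0)
h = -9
(((8 + 10) - 6) + m(3))*(5*h) = (((8 + 10) - 6) + 0)*(5*(-9)) = ((18 - 6) + 0)*(-45) = (12 + 0)*(-45) = 12*(-45) = -540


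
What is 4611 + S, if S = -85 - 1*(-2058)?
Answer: 6584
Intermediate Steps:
S = 1973 (S = -85 + 2058 = 1973)
4611 + S = 4611 + 1973 = 6584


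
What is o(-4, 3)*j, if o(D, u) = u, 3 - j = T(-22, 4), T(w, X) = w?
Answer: 75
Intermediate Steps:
j = 25 (j = 3 - 1*(-22) = 3 + 22 = 25)
o(-4, 3)*j = 3*25 = 75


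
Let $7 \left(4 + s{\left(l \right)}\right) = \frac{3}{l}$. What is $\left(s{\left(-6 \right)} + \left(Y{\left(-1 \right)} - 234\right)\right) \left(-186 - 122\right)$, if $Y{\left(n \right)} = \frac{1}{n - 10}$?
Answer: $73354$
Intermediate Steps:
$s{\left(l \right)} = -4 + \frac{3}{7 l}$ ($s{\left(l \right)} = -4 + \frac{3 \frac{1}{l}}{7} = -4 + \frac{3}{7 l}$)
$Y{\left(n \right)} = \frac{1}{-10 + n}$
$\left(s{\left(-6 \right)} + \left(Y{\left(-1 \right)} - 234\right)\right) \left(-186 - 122\right) = \left(\left(-4 + \frac{3}{7 \left(-6\right)}\right) + \left(\frac{1}{-10 - 1} - 234\right)\right) \left(-186 - 122\right) = \left(\left(-4 + \frac{3}{7} \left(- \frac{1}{6}\right)\right) - \left(234 - \frac{1}{-11}\right)\right) \left(-308\right) = \left(\left(-4 - \frac{1}{14}\right) - \frac{2575}{11}\right) \left(-308\right) = \left(- \frac{57}{14} - \frac{2575}{11}\right) \left(-308\right) = \left(- \frac{36677}{154}\right) \left(-308\right) = 73354$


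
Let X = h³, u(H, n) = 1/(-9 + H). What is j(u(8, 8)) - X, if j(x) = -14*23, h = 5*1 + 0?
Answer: -447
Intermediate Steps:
h = 5 (h = 5 + 0 = 5)
X = 125 (X = 5³ = 125)
j(x) = -322
j(u(8, 8)) - X = -322 - 1*125 = -322 - 125 = -447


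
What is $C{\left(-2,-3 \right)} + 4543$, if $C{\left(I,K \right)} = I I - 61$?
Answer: $4486$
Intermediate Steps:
$C{\left(I,K \right)} = -61 + I^{2}$ ($C{\left(I,K \right)} = I^{2} - 61 = -61 + I^{2}$)
$C{\left(-2,-3 \right)} + 4543 = \left(-61 + \left(-2\right)^{2}\right) + 4543 = \left(-61 + 4\right) + 4543 = -57 + 4543 = 4486$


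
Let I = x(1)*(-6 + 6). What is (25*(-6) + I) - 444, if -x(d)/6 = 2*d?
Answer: -594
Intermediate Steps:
x(d) = -12*d
I = 0 (I = (-12*1)*(-6 + 6) = -12*0 = 0)
(25*(-6) + I) - 444 = (25*(-6) + 0) - 444 = (-150 + 0) - 444 = -150 - 444 = -594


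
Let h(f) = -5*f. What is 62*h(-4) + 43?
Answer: 1283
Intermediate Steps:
62*h(-4) + 43 = 62*(-5*(-4)) + 43 = 62*20 + 43 = 1240 + 43 = 1283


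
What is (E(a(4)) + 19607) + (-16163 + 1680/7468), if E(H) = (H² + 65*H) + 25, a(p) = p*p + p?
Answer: 9650943/1867 ≈ 5169.2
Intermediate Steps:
a(p) = p + p² (a(p) = p² + p = p + p²)
E(H) = 25 + H² + 65*H
(E(a(4)) + 19607) + (-16163 + 1680/7468) = ((25 + (4*(1 + 4))² + 65*(4*(1 + 4))) + 19607) + (-16163 + 1680/7468) = ((25 + (4*5)² + 65*(4*5)) + 19607) + (-16163 + 1680*(1/7468)) = ((25 + 20² + 65*20) + 19607) + (-16163 + 420/1867) = ((25 + 400 + 1300) + 19607) - 30175901/1867 = (1725 + 19607) - 30175901/1867 = 21332 - 30175901/1867 = 9650943/1867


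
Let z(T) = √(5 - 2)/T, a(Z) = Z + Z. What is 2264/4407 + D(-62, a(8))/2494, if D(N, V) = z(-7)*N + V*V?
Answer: 3387304/5495529 + 31*√3/8729 ≈ 0.62253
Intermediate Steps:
a(Z) = 2*Z
z(T) = √3/T
D(N, V) = V² - N*√3/7 (D(N, V) = (√3/(-7))*N + V*V = (√3*(-⅐))*N + V² = (-√3/7)*N + V² = -N*√3/7 + V² = V² - N*√3/7)
2264/4407 + D(-62, a(8))/2494 = 2264/4407 + ((2*8)² - ⅐*(-62)*√3)/2494 = 2264*(1/4407) + (16² + 62*√3/7)*(1/2494) = 2264/4407 + (256 + 62*√3/7)*(1/2494) = 2264/4407 + (128/1247 + 31*√3/8729) = 3387304/5495529 + 31*√3/8729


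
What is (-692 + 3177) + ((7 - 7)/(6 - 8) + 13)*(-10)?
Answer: 2355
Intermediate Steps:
(-692 + 3177) + ((7 - 7)/(6 - 8) + 13)*(-10) = 2485 + (0/(-2) + 13)*(-10) = 2485 + (0*(-½) + 13)*(-10) = 2485 + (0 + 13)*(-10) = 2485 + 13*(-10) = 2485 - 130 = 2355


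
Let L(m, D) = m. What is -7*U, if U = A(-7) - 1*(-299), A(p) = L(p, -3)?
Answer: -2044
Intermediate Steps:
A(p) = p
U = 292 (U = -7 - 1*(-299) = -7 + 299 = 292)
-7*U = -7*292 = -2044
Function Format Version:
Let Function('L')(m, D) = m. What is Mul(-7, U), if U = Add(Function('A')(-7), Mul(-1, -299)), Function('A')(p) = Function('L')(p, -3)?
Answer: -2044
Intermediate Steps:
Function('A')(p) = p
U = 292 (U = Add(-7, Mul(-1, -299)) = Add(-7, 299) = 292)
Mul(-7, U) = Mul(-7, 292) = -2044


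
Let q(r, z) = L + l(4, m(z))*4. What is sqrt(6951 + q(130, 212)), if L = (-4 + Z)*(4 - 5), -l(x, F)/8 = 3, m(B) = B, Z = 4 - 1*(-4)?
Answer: sqrt(6851) ≈ 82.771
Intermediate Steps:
Z = 8 (Z = 4 + 4 = 8)
l(x, F) = -24 (l(x, F) = -8*3 = -24)
L = -4 (L = (-4 + 8)*(4 - 5) = 4*(-1) = -4)
q(r, z) = -100 (q(r, z) = -4 - 24*4 = -4 - 96 = -100)
sqrt(6951 + q(130, 212)) = sqrt(6951 - 100) = sqrt(6851)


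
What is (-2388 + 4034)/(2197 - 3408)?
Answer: -1646/1211 ≈ -1.3592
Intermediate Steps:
(-2388 + 4034)/(2197 - 3408) = 1646/(-1211) = 1646*(-1/1211) = -1646/1211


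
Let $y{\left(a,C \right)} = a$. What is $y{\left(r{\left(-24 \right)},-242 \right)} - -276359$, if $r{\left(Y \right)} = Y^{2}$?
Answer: $276935$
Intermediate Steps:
$y{\left(r{\left(-24 \right)},-242 \right)} - -276359 = \left(-24\right)^{2} - -276359 = 576 + 276359 = 276935$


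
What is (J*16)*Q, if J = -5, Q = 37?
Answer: -2960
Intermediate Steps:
(J*16)*Q = -5*16*37 = -80*37 = -2960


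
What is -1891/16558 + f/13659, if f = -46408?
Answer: -794252833/226165722 ≈ -3.5118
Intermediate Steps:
-1891/16558 + f/13659 = -1891/16558 - 46408/13659 = -794252833/226165722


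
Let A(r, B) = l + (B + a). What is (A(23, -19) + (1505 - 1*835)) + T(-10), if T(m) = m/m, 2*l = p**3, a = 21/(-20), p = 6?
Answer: 15179/20 ≈ 758.95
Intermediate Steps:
a = -21/20 (a = 21*(-1/20) = -21/20 ≈ -1.0500)
l = 108 (l = (1/2)*6**3 = (1/2)*216 = 108)
A(r, B) = 2139/20 + B (A(r, B) = 108 + (B - 21/20) = 108 + (-21/20 + B) = 2139/20 + B)
T(m) = 1
(A(23, -19) + (1505 - 1*835)) + T(-10) = ((2139/20 - 19) + (1505 - 1*835)) + 1 = (1759/20 + (1505 - 835)) + 1 = (1759/20 + 670) + 1 = 15159/20 + 1 = 15179/20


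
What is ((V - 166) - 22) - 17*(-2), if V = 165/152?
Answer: -23243/152 ≈ -152.91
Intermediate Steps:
V = 165/152 (V = 165*(1/152) = 165/152 ≈ 1.0855)
((V - 166) - 22) - 17*(-2) = ((165/152 - 166) - 22) - 17*(-2) = (-25067/152 - 22) + 34 = -28411/152 + 34 = -23243/152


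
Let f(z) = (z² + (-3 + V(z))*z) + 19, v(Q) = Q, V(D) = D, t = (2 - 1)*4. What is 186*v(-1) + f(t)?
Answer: -147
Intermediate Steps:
t = 4 (t = 1*4 = 4)
f(z) = 19 + z² + z*(-3 + z) (f(z) = (z² + (-3 + z)*z) + 19 = (z² + z*(-3 + z)) + 19 = 19 + z² + z*(-3 + z))
186*v(-1) + f(t) = 186*(-1) + (19 - 3*4 + 2*4²) = -186 + (19 - 12 + 2*16) = -186 + (19 - 12 + 32) = -186 + 39 = -147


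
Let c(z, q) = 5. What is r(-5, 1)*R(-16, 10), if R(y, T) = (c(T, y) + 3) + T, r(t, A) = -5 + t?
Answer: -180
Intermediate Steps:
R(y, T) = 8 + T (R(y, T) = (5 + 3) + T = 8 + T)
r(-5, 1)*R(-16, 10) = (-5 - 5)*(8 + 10) = -10*18 = -180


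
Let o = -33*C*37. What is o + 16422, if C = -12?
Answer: 31074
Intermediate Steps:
o = 14652 (o = -33*(-12)*37 = 396*37 = 14652)
o + 16422 = 14652 + 16422 = 31074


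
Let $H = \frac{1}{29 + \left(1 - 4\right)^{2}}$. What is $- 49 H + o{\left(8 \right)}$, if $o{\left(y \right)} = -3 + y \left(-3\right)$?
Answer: $- \frac{1075}{38} \approx -28.289$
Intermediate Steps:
$o{\left(y \right)} = -3 - 3 y$
$H = \frac{1}{38}$ ($H = \frac{1}{29 + \left(-3\right)^{2}} = \frac{1}{29 + 9} = \frac{1}{38} \approx 0.026316$)
$- 49 H + o{\left(8 \right)} = \left(-49\right) \frac{1}{38} - 27 = - \frac{49}{38} - 27 = - \frac{1075}{38}$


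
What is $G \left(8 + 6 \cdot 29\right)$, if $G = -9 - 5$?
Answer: $-2548$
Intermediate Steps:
$G = -14$ ($G = -9 - 5 = -14$)
$G \left(8 + 6 \cdot 29\right) = - 14 \left(8 + 6 \cdot 29\right) = - 14 \left(8 + 174\right) = \left(-14\right) 182 = -2548$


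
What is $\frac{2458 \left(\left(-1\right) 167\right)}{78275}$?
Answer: $- \frac{410486}{78275} \approx -5.2441$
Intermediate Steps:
$\frac{2458 \left(\left(-1\right) 167\right)}{78275} = 2458 \left(-167\right) \frac{1}{78275} = \left(-410486\right) \frac{1}{78275} = - \frac{410486}{78275}$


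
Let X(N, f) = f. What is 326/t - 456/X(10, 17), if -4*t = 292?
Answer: -38830/1241 ≈ -31.289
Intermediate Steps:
t = -73 (t = -¼*292 = -73)
326/t - 456/X(10, 17) = 326/(-73) - 456/17 = 326*(-1/73) - 456*1/17 = -326/73 - 456/17 = -38830/1241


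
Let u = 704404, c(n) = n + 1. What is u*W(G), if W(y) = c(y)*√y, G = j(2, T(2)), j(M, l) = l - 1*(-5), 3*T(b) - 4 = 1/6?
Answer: 23421433*√230/27 ≈ 1.3156e+7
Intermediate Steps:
T(b) = 25/18 (T(b) = 4/3 + (⅓)/6 = 4/3 + (⅓)*(⅙) = 4/3 + 1/18 = 25/18)
j(M, l) = 5 + l (j(M, l) = l + 5 = 5 + l)
G = 115/18 (G = 5 + 25/18 = 115/18 ≈ 6.3889)
c(n) = 1 + n
W(y) = √y*(1 + y) (W(y) = (1 + y)*√y = √y*(1 + y))
u*W(G) = 704404*(√(115/18)*(1 + 115/18)) = 704404*((√230/6)*(133/18)) = 704404*(133*√230/108) = 23421433*√230/27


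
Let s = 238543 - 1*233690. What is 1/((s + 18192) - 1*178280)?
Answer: -1/155235 ≈ -6.4418e-6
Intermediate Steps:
s = 4853 (s = 238543 - 233690 = 4853)
1/((s + 18192) - 1*178280) = 1/((4853 + 18192) - 1*178280) = 1/(23045 - 178280) = 1/(-155235) = -1/155235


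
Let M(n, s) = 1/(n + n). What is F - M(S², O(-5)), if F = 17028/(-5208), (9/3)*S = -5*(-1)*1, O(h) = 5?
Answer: -18714/5425 ≈ -3.4496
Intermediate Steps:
S = 5/3 (S = (-5*(-1)*1)/3 = (5*1)/3 = (⅓)*5 = 5/3 ≈ 1.6667)
F = -1419/434 (F = 17028*(-1/5208) = -1419/434 ≈ -3.2696)
M(n, s) = 1/(2*n)
F - M(S², O(-5)) = -1419/434 - 1/(2*((5/3)²)) = -1419/434 - 1/(2*25/9) = -1419/434 - 9/(2*25) = -1419/434 - 1*9/50 = -1419/434 - 9/50 = -18714/5425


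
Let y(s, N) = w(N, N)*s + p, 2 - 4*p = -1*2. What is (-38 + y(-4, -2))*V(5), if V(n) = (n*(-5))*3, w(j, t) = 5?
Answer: 4275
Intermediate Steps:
p = 1 (p = ½ - (-1)*2/4 = ½ - ¼*(-2) = ½ + ½ = 1)
y(s, N) = 1 + 5*s (y(s, N) = 5*s + 1 = 1 + 5*s)
V(n) = -15*n (V(n) = -5*n*3 = -15*n)
(-38 + y(-4, -2))*V(5) = (-38 + (1 + 5*(-4)))*(-15*5) = (-38 + (1 - 20))*(-75) = (-38 - 19)*(-75) = -57*(-75) = 4275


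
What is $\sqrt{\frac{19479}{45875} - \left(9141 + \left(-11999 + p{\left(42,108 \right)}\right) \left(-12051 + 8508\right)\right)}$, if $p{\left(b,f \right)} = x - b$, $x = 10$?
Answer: $\frac{i \sqrt{3589038722434785}}{9175} \approx 6529.5 i$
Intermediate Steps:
$p{\left(b,f \right)} = 10 - b$
$\sqrt{\frac{19479}{45875} - \left(9141 + \left(-11999 + p{\left(42,108 \right)}\right) \left(-12051 + 8508\right)\right)} = \sqrt{\frac{19479}{45875} - \left(9141 + \left(-11999 + \left(10 - 42\right)\right) \left(-12051 + 8508\right)\right)} = \sqrt{19479 \cdot \frac{1}{45875} - \left(9141 + \left(-11999 + \left(10 - 42\right)\right) \left(-3543\right)\right)} = \sqrt{\frac{19479}{45875} - \left(9141 + \left(-11999 - 32\right) \left(-3543\right)\right)} = \sqrt{\frac{19479}{45875} - \left(9141 - -42625833\right)} = \sqrt{\frac{19479}{45875} - 42634974} = \sqrt{- \frac{1955879412771}{45875}} = \frac{i \sqrt{3589038722434785}}{9175}$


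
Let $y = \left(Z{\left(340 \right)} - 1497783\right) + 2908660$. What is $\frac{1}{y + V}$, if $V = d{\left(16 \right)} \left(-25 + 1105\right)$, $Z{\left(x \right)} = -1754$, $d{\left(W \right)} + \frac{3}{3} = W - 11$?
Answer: $\frac{1}{1413443} \approx 7.0749 \cdot 10^{-7}$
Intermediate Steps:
$d{\left(W \right)} = -12 + W$ ($d{\left(W \right)} = -1 + \left(W - 11\right) = -1 + \left(-11 + W\right) = -12 + W$)
$V = 4320$ ($V = \left(-12 + 16\right) \left(-25 + 1105\right) = 4 \cdot 1080 = 4320$)
$y = 1409123$ ($y = \left(-1754 - 1497783\right) + 2908660 = -1499537 + 2908660 = 1409123$)
$\frac{1}{y + V} = \frac{1}{1409123 + 4320} = \frac{1}{1413443}$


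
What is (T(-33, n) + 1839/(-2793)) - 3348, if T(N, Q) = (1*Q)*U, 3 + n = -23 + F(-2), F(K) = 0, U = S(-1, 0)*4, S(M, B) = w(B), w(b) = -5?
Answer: -2633481/931 ≈ -2828.7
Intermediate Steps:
S(M, B) = -5
U = -20 (U = -5*4 = -20)
n = -26 (n = -3 + (-23 + 0) = -3 - 23 = -26)
T(N, Q) = -20*Q (T(N, Q) = (1*Q)*(-20) = Q*(-20) = -20*Q)
(T(-33, n) + 1839/(-2793)) - 3348 = (-20*(-26) + 1839/(-2793)) - 3348 = (520 + 1839*(-1/2793)) - 3348 = (520 - 613/931) - 3348 = 483507/931 - 3348 = -2633481/931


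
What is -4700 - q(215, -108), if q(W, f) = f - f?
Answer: -4700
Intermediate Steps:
q(W, f) = 0
-4700 - q(215, -108) = -4700 - 1*0 = -4700 + 0 = -4700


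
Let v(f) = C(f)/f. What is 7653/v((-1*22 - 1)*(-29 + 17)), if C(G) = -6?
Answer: -352038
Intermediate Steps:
v(f) = -6/f
7653/v((-1*22 - 1)*(-29 + 17)) = 7653/((-6*1/((-29 + 17)*(-1*22 - 1)))) = 7653/((-6*(-1/(12*(-22 - 1))))) = 7653/((-6/((-23*(-12))))) = 7653/((-6/276)) = 7653/((-6*1/276)) = 7653/(-1/46) = 7653*(-46) = -352038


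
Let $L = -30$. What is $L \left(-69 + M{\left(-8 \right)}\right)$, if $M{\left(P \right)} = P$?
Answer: $2310$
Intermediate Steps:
$L \left(-69 + M{\left(-8 \right)}\right) = - 30 \left(-69 - 8\right) = \left(-30\right) \left(-77\right) = 2310$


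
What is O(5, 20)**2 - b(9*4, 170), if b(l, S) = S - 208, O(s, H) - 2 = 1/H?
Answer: 16881/400 ≈ 42.203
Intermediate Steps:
O(s, H) = 2 + 1/H
b(l, S) = -208 + S
O(5, 20)**2 - b(9*4, 170) = (2 + 1/20)**2 - (-208 + 170) = (2 + 1/20)**2 - 1*(-38) = (41/20)**2 + 38 = 1681/400 + 38 = 16881/400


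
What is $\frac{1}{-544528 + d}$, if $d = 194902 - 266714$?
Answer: $- \frac{1}{616340} \approx -1.6225 \cdot 10^{-6}$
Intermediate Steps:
$d = -71812$
$\frac{1}{-544528 + d} = \frac{1}{-544528 - 71812} = \frac{1}{-616340} = - \frac{1}{616340}$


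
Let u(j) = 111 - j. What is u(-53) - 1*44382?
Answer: -44218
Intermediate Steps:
u(-53) - 1*44382 = (111 - 1*(-53)) - 1*44382 = (111 + 53) - 44382 = 164 - 44382 = -44218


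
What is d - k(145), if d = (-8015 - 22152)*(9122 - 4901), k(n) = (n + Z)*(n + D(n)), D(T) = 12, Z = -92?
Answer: -127343228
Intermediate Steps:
k(n) = (-92 + n)*(12 + n) (k(n) = (n - 92)*(n + 12) = (-92 + n)*(12 + n))
d = -127334907 (d = -30167*4221 = -127334907)
d - k(145) = -127334907 - (-1104 + 145² - 80*145) = -127334907 - (-1104 + 21025 - 11600) = -127334907 - 1*8321 = -127334907 - 8321 = -127343228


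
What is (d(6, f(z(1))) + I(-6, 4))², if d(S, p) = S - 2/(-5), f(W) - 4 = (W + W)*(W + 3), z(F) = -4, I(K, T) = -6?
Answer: 4/25 ≈ 0.16000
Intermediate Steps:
f(W) = 4 + 2*W*(3 + W) (f(W) = 4 + (W + W)*(W + 3) = 4 + (2*W)*(3 + W) = 4 + 2*W*(3 + W))
d(S, p) = ⅖ + S (d(S, p) = S - 2*(-⅕) = S + ⅖ = ⅖ + S)
(d(6, f(z(1))) + I(-6, 4))² = ((⅖ + 6) - 6)² = (32/5 - 6)² = (⅖)² = 4/25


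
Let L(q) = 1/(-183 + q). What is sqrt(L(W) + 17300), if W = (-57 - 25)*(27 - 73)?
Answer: sqrt(222839936889)/3589 ≈ 131.53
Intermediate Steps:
W = 3772 (W = -82*(-46) = 3772)
sqrt(L(W) + 17300) = sqrt(1/(-183 + 3772) + 17300) = sqrt(1/3589 + 17300) = sqrt(62089701/3589) = sqrt(222839936889)/3589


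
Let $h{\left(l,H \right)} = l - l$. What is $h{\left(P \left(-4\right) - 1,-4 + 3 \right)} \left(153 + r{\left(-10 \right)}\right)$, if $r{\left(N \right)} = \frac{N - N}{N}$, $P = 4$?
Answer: $0$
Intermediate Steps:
$r{\left(N \right)} = 0$ ($r{\left(N \right)} = \frac{0}{N} = 0$)
$h{\left(l,H \right)} = 0$
$h{\left(P \left(-4\right) - 1,-4 + 3 \right)} \left(153 + r{\left(-10 \right)}\right) = 0 \left(153 + 0\right) = 0 \cdot 153 = 0$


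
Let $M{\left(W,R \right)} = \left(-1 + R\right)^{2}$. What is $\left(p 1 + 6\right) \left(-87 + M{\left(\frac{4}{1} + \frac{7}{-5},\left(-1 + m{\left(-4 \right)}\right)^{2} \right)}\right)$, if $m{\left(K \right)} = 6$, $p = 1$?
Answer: $3423$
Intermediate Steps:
$\left(p 1 + 6\right) \left(-87 + M{\left(\frac{4}{1} + \frac{7}{-5},\left(-1 + m{\left(-4 \right)}\right)^{2} \right)}\right) = \left(1 \cdot 1 + 6\right) \left(-87 + \left(-1 + \left(-1 + 6\right)^{2}\right)^{2}\right) = \left(1 + 6\right) \left(-87 + \left(-1 + 5^{2}\right)^{2}\right) = 7 \left(-87 + \left(-1 + 25\right)^{2}\right) = 7 \left(-87 + 24^{2}\right) = 7 \left(-87 + 576\right) = 7 \cdot 489 = 3423$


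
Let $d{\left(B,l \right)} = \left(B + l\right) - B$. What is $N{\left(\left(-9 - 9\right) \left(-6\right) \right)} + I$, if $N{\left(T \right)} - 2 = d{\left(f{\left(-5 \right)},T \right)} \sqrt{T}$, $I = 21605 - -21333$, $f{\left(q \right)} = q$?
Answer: $42940 + 648 \sqrt{3} \approx 44062.0$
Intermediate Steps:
$d{\left(B,l \right)} = l$
$I = 42938$ ($I = 21605 + 21333 = 42938$)
$N{\left(T \right)} = 2 + T^{\frac{3}{2}}$ ($N{\left(T \right)} = 2 + T \sqrt{T} = 2 + T^{\frac{3}{2}}$)
$N{\left(\left(-9 - 9\right) \left(-6\right) \right)} + I = \left(2 + \left(\left(-9 - 9\right) \left(-6\right)\right)^{\frac{3}{2}}\right) + 42938 = \left(2 + \left(\left(-18\right) \left(-6\right)\right)^{\frac{3}{2}}\right) + 42938 = \left(2 + 108^{\frac{3}{2}}\right) + 42938 = \left(2 + 648 \sqrt{3}\right) + 42938 = 42940 + 648 \sqrt{3}$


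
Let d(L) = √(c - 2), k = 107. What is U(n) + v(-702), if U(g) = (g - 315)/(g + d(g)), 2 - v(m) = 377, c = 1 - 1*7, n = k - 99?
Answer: (-750*√2 + 3307*I)/(2*(√2 - 4*I)) ≈ -409.11 + 12.06*I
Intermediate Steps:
n = 8 (n = 107 - 99 = 8)
c = -6 (c = 1 - 7 = -6)
d(L) = 2*I*√2 (d(L) = √(-6 - 2) = √(-8) = 2*I*√2)
v(m) = -375 (v(m) = 2 - 1*377 = 2 - 377 = -375)
U(g) = (-315 + g)/(g + 2*I*√2) (U(g) = (g - 315)/(g + 2*I*√2) = (-315 + g)/(g + 2*I*√2))
U(n) + v(-702) = (-315 + 8)/(8 + 2*I*√2) - 375 = -307/(8 + 2*I*√2) - 375 = -375 - 307/(8 + 2*I*√2)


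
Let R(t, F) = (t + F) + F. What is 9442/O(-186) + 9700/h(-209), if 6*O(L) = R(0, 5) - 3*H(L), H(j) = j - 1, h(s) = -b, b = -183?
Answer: 15906016/104493 ≈ 152.22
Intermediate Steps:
h(s) = 183 (h(s) = -1*(-183) = 183)
H(j) = -1 + j
R(t, F) = t + 2*F (R(t, F) = (F + t) + F = t + 2*F)
O(L) = 13/6 - L/2 (O(L) = ((0 + 2*5) - 3*(-1 + L))/6 = ((0 + 10) + (3 - 3*L))/6 = (10 + (3 - 3*L))/6 = (13 - 3*L)/6 = 13/6 - L/2)
9442/O(-186) + 9700/h(-209) = 9442/(13/6 - ½*(-186)) + 9700/183 = 9442/(13/6 + 93) + 9700*(1/183) = 9442/(571/6) + 9700/183 = 9442*(6/571) + 9700/183 = 56652/571 + 9700/183 = 15906016/104493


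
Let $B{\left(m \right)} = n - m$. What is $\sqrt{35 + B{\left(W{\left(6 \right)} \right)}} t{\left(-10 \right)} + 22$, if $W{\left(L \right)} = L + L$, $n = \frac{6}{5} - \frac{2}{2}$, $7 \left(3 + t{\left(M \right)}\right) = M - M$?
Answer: $22 - \frac{6 \sqrt{145}}{5} \approx 7.5501$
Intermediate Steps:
$t{\left(M \right)} = -3$ ($t{\left(M \right)} = -3 + \frac{M - M}{7} = -3 + \frac{1}{7} \cdot 0 = -3 + 0 = -3$)
$n = \frac{1}{5}$ ($n = 6 \cdot \frac{1}{5} - 1 = \frac{6}{5} - 1 = \frac{1}{5} \approx 0.2$)
$W{\left(L \right)} = 2 L$
$B{\left(m \right)} = \frac{1}{5} - m$
$\sqrt{35 + B{\left(W{\left(6 \right)} \right)}} t{\left(-10 \right)} + 22 = \sqrt{35 + \left(\frac{1}{5} - 2 \cdot 6\right)} \left(-3\right) + 22 = \sqrt{35 + \left(\frac{1}{5} - 12\right)} \left(-3\right) + 22 = \sqrt{35 - \frac{59}{5}} \left(-3\right) + 22 = \sqrt{\frac{116}{5}} \left(-3\right) + 22 = \frac{2 \sqrt{145}}{5} \left(-3\right) + 22 = - \frac{6 \sqrt{145}}{5} + 22 = 22 - \frac{6 \sqrt{145}}{5}$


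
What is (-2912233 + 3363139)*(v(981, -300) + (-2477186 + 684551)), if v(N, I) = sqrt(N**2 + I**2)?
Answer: -808309877310 + 1352718*sqrt(116929) ≈ -8.0785e+11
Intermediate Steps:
v(N, I) = sqrt(I**2 + N**2)
(-2912233 + 3363139)*(v(981, -300) + (-2477186 + 684551)) = (-2912233 + 3363139)*(sqrt((-300)**2 + 981**2) + (-2477186 + 684551)) = 450906*(sqrt(90000 + 962361) - 1792635) = 450906*(sqrt(1052361) - 1792635) = 450906*(3*sqrt(116929) - 1792635) = 450906*(-1792635 + 3*sqrt(116929)) = -808309877310 + 1352718*sqrt(116929)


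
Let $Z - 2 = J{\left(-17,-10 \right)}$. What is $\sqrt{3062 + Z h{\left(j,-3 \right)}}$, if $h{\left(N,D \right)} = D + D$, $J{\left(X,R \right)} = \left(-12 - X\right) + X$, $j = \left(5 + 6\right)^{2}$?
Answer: $\sqrt{3122} \approx 55.875$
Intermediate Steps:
$j = 121$ ($j = 11^{2} = 121$)
$J{\left(X,R \right)} = -12$
$h{\left(N,D \right)} = 2 D$
$Z = -10$ ($Z = 2 - 12 = -10$)
$\sqrt{3062 + Z h{\left(j,-3 \right)}} = \sqrt{3062 - 10 \cdot 2 \left(-3\right)} = \sqrt{3062 - -60} = \sqrt{3062 + 60} = \sqrt{3122}$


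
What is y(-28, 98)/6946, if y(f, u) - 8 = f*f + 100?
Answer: 446/3473 ≈ 0.12842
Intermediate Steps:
y(f, u) = 108 + f² (y(f, u) = 8 + (f*f + 100) = 8 + (f² + 100) = 8 + (100 + f²) = 108 + f²)
y(-28, 98)/6946 = (108 + (-28)²)/6946 = (108 + 784)*(1/6946) = 892*(1/6946) = 446/3473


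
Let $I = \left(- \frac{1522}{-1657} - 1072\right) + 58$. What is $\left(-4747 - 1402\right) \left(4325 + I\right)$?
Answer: $- \frac{33744783501}{1657} \approx -2.0365 \cdot 10^{7}$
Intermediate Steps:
$I = - \frac{1678676}{1657}$ ($I = \left(\left(-1522\right) \left(- \frac{1}{1657}\right) - 1072\right) + 58 = \left(\frac{1522}{1657} - 1072\right) + 58 = - \frac{1774782}{1657} + 58 = - \frac{1678676}{1657} \approx -1013.1$)
$\left(-4747 - 1402\right) \left(4325 + I\right) = \left(-4747 - 1402\right) \left(4325 - \frac{1678676}{1657}\right) = \left(-6149\right) \frac{5487849}{1657} = - \frac{33744783501}{1657}$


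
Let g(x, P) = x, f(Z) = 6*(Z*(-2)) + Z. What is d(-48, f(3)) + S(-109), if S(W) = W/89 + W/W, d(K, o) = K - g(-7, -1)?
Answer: -3669/89 ≈ -41.225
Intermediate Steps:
f(Z) = -11*Z (f(Z) = 6*(-2*Z) + Z = -12*Z + Z = -11*Z)
d(K, o) = 7 + K (d(K, o) = K - 1*(-7) = K + 7 = 7 + K)
S(W) = 1 + W/89 (S(W) = W*(1/89) + 1 = W/89 + 1 = 1 + W/89)
d(-48, f(3)) + S(-109) = (7 - 48) + (1 + (1/89)*(-109)) = -41 + (1 - 109/89) = -41 - 20/89 = -3669/89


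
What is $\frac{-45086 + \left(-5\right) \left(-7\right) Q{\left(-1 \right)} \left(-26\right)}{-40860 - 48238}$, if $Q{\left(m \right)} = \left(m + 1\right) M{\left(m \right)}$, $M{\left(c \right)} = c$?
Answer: $\frac{22543}{44549} \approx 0.50603$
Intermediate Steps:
$Q{\left(m \right)} = m \left(1 + m\right)$ ($Q{\left(m \right)} = \left(m + 1\right) m = \left(1 + m\right) m = m \left(1 + m\right)$)
$\frac{-45086 + \left(-5\right) \left(-7\right) Q{\left(-1 \right)} \left(-26\right)}{-40860 - 48238} = \frac{-45086 + \left(-5\right) \left(-7\right) \left(- (1 - 1)\right) \left(-26\right)}{-40860 - 48238} = \frac{-45086 + 35 \left(\left(-1\right) 0\right) \left(-26\right)}{-89098} = \left(-45086 + 35 \cdot 0 \left(-26\right)\right) \left(- \frac{1}{89098}\right) = \left(-45086 + 0 \left(-26\right)\right) \left(- \frac{1}{89098}\right) = \left(-45086 + 0\right) \left(- \frac{1}{89098}\right) = \left(-45086\right) \left(- \frac{1}{89098}\right) = \frac{22543}{44549}$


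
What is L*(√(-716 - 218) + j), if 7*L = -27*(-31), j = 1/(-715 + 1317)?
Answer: 837/4214 + 837*I*√934/7 ≈ 0.19862 + 3654.3*I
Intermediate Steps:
j = 1/602 ≈ 0.0016611
L = 837/7 (L = (-27*(-31))/7 = (⅐)*837 = 837/7 ≈ 119.57)
L*(√(-716 - 218) + j) = 837*(√(-716 - 218) + 1/602)/7 = 837*(√(-934) + 1/602)/7 = 837*(I*√934 + 1/602)/7 = 837*(1/602 + I*√934)/7 = 837/4214 + 837*I*√934/7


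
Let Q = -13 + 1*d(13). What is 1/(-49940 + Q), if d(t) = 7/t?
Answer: -13/649382 ≈ -2.0019e-5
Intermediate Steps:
Q = -162/13 (Q = -13 + 1*(7/13) = -13 + 7/13 = -162/13 ≈ -12.462)
1/(-49940 + Q) = 1/(-49940 - 162/13) = 1/(-649382/13) = -13/649382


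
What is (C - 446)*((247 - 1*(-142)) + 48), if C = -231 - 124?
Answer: -350037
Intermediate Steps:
C = -355
(C - 446)*((247 - 1*(-142)) + 48) = (-355 - 446)*((247 - 1*(-142)) + 48) = -801*((247 + 142) + 48) = -801*(389 + 48) = -801*437 = -350037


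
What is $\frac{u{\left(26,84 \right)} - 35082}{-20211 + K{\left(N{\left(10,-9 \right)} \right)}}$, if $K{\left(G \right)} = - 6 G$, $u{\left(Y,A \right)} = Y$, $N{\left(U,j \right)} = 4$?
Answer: $\frac{35056}{20235} \approx 1.7324$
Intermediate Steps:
$\frac{u{\left(26,84 \right)} - 35082}{-20211 + K{\left(N{\left(10,-9 \right)} \right)}} = \frac{26 - 35082}{-20211 - 24} = - \frac{35056}{-20211 - 24} = - \frac{35056}{-20235} = \left(-35056\right) \left(- \frac{1}{20235}\right) = \frac{35056}{20235}$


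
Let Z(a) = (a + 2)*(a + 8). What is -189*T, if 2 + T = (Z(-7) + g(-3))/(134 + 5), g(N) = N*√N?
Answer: 53487/139 + 567*I*√3/139 ≈ 384.8 + 7.0653*I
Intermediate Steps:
g(N) = N^(3/2)
Z(a) = (2 + a)*(8 + a)
T = -283/139 - 3*I*√3/139 (T = -2 + ((16 + (-7)² + 10*(-7)) + (-3)^(3/2))/(134 + 5) = -2 + ((16 + 49 - 70) - 3*I*√3)/139 = -2 + (-5 - 3*I*√3)*(1/139) = -2 + (-5/139 - 3*I*√3/139) = -283/139 - 3*I*√3/139 ≈ -2.036 - 0.037382*I)
-189*T = -189*(-283/139 - 3*I*√3/139) = 53487/139 + 567*I*√3/139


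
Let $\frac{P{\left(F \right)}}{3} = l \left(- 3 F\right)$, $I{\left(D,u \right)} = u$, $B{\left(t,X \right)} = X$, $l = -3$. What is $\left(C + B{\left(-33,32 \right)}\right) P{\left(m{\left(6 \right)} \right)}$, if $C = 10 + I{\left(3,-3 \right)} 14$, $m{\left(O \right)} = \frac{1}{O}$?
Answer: $0$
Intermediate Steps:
$C = -32$ ($C = 10 - 42 = -32$)
$P{\left(F \right)} = 27 F$ ($P{\left(F \right)} = 3 \left(- 3 \left(- 3 F\right)\right) = 3 \cdot 9 F = 27 F$)
$\left(C + B{\left(-33,32 \right)}\right) P{\left(m{\left(6 \right)} \right)} = \left(-32 + 32\right) \frac{27}{6} = 0 \cdot 27 \cdot \frac{1}{6} = 0 \cdot \frac{9}{2} = 0$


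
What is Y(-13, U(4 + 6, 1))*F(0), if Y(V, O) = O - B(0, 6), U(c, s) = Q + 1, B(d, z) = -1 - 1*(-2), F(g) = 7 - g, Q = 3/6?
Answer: 7/2 ≈ 3.5000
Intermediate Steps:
Q = 1/2 (Q = 3*(1/6) = 1/2 ≈ 0.50000)
B(d, z) = 1 (B(d, z) = -1 + 2 = 1)
U(c, s) = 3/2 (U(c, s) = 1/2 + 1 = 3/2)
Y(V, O) = -1 + O (Y(V, O) = O - 1*1 = O - 1 = -1 + O)
Y(-13, U(4 + 6, 1))*F(0) = (-1 + 3/2)*(7 - 1*0) = (7 + 0)/2 = (1/2)*7 = 7/2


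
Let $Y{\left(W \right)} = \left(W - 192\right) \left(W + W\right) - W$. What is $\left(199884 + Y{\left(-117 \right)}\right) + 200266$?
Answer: $472573$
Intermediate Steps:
$Y{\left(W \right)} = - W + 2 W \left(-192 + W\right)$ ($Y{\left(W \right)} = \left(-192 + W\right) 2 W - W = 2 W \left(-192 + W\right) - W = - W + 2 W \left(-192 + W\right)$)
$\left(199884 + Y{\left(-117 \right)}\right) + 200266 = \left(199884 - 117 \left(-385 + 2 \left(-117\right)\right)\right) + 200266 = \left(199884 - 117 \left(-385 - 234\right)\right) + 200266 = \left(199884 - -72423\right) + 200266 = \left(199884 + 72423\right) + 200266 = 272307 + 200266 = 472573$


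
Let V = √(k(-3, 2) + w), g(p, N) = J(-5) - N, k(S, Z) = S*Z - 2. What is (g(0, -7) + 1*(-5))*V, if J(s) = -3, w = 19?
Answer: -√11 ≈ -3.3166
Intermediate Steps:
k(S, Z) = -2 + S*Z
g(p, N) = -3 - N
V = √11 (V = √((-2 - 3*2) + 19) = √((-2 - 6) + 19) = √(-8 + 19) = √11 ≈ 3.3166)
(g(0, -7) + 1*(-5))*V = ((-3 - 1*(-7)) + 1*(-5))*√11 = ((-3 + 7) - 5)*√11 = (4 - 5)*√11 = -√11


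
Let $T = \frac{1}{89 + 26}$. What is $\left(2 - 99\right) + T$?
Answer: $- \frac{11154}{115} \approx -96.991$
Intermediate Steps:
$T = \frac{1}{115} \approx 0.0086956$
$\left(2 - 99\right) + T = \left(2 - 99\right) + \frac{1}{115} = -97 + \frac{1}{115} = - \frac{11154}{115}$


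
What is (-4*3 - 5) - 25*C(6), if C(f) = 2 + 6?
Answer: -217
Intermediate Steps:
C(f) = 8
(-4*3 - 5) - 25*C(6) = (-4*3 - 5) - 25*8 = (-12 - 5) - 200 = -17 - 200 = -217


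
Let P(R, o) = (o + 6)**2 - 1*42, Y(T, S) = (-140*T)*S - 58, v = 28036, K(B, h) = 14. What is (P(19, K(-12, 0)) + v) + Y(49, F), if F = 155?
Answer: -1034964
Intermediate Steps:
Y(T, S) = -58 - 140*S*T (Y(T, S) = -140*S*T - 58 = -58 - 140*S*T)
P(R, o) = -42 + (6 + o)**2 (P(R, o) = (6 + o)**2 - 42 = -42 + (6 + o)**2)
(P(19, K(-12, 0)) + v) + Y(49, F) = ((-42 + (6 + 14)**2) + 28036) + (-58 - 140*155*49) = ((-42 + 20**2) + 28036) + (-58 - 1063300) = ((-42 + 400) + 28036) - 1063358 = (358 + 28036) - 1063358 = 28394 - 1063358 = -1034964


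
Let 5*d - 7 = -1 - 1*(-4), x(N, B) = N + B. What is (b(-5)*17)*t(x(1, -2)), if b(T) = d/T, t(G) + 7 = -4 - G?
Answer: 68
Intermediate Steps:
x(N, B) = B + N
d = 2 (d = 7/5 + (-1 - 1*(-4))/5 = 7/5 + (-1 + 4)/5 = 7/5 + (⅕)*3 = 7/5 + ⅗ = 2)
t(G) = -11 - G (t(G) = -7 + (-4 - G) = -11 - G)
b(T) = 2/T
(b(-5)*17)*t(x(1, -2)) = ((2/(-5))*17)*(-11 - (-2 + 1)) = ((2*(-⅕))*17)*(-11 - 1*(-1)) = (-⅖*17)*(-11 + 1) = -34/5*(-10) = 68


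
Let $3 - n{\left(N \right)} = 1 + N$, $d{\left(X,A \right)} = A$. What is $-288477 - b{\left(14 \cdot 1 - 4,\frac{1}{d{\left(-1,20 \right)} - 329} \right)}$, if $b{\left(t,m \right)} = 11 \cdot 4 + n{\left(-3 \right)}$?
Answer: $-288526$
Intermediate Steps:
$n{\left(N \right)} = 2 - N$ ($n{\left(N \right)} = 3 - \left(1 + N\right) = 2 - N$)
$b{\left(t,m \right)} = 49$ ($b{\left(t,m \right)} = 11 \cdot 4 + \left(2 - -3\right) = 44 + \left(2 + 3\right) = 44 + 5 = 49$)
$-288477 - b{\left(14 \cdot 1 - 4,\frac{1}{d{\left(-1,20 \right)} - 329} \right)} = -288477 - 49 = -288526$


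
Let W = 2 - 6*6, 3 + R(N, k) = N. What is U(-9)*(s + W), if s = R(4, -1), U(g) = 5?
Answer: -165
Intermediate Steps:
R(N, k) = -3 + N
W = -34 (W = 2 - 36 = -34)
s = 1 (s = -3 + 4 = 1)
U(-9)*(s + W) = 5*(1 - 34) = 5*(-33) = -165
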